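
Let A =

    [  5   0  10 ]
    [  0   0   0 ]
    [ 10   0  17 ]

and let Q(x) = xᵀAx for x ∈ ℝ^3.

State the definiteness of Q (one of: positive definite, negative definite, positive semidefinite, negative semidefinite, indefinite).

Applying the same elementary operations to the rows and columns of A produces a congruent diagonal matrix with entries 5, 0, -3.
Counting signs: 1 positive, 1 negative, 1 zero.
Hence Q is indefinite.

indefinite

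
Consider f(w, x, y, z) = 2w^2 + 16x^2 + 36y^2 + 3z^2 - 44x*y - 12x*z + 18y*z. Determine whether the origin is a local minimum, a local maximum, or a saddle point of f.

local minimum

The Hessian at the origin is H = [[4, 0, 0, 0], [0, 32, -44, -12], [0, -44, 72, 18], [0, -12, 18, 6]].
Row-reducing H symmetrically gives the diagonal entries 4, 32, 23/2, 30/23.
That gives 4 positive pivots.
H is positive definite, so the origin is a strict local minimum.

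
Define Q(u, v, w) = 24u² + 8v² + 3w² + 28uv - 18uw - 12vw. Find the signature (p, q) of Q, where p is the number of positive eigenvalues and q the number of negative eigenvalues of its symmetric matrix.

(2, 1)

The associated matrix is A = [[24, 14, -9], [14, 8, -6], [-9, -6, 3]].
Row-reducing A symmetrically gives the diagonal entries 24, -1/6, 3.
So there are 2 positive, 1 negative pivots.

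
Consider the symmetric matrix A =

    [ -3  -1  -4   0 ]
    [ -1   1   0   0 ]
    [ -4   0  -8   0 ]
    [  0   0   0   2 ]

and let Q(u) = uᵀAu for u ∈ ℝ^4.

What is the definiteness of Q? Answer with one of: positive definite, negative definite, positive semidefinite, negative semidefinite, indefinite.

An LDLᵀ factorisation of A has diagonal entries -3, 4/3, -4, 2.
So there are 2 positive, 2 negative pivots.
Hence Q is indefinite.

indefinite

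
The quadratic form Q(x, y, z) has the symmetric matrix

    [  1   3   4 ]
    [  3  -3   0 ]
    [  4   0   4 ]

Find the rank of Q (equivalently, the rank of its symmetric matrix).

Symmetric row and column elimination reduces A to a congruent diagonal form with pivots 1, -12, 0.
So there are 1 positive, 1 negative, 1 zero pivots.
The rank is the number of nonzero pivots: 2.

2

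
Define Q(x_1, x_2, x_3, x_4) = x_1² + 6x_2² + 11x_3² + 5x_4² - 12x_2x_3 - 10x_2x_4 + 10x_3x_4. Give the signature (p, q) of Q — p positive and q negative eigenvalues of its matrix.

(4, 0)

The associated matrix is A = [[1, 0, 0, 0], [0, 6, -6, -5], [0, -6, 11, 5], [0, -5, 5, 5]].
Congruent diagonalization of A (simultaneous row and column reduction) yields pivots 1, 6, 5, 5/6.
Counting signs: 4 positive.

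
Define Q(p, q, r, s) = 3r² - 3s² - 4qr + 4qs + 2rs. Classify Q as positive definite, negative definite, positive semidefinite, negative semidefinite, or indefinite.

indefinite

The symmetric matrix is A = [[0, 0, 0, 0], [0, 0, -2, 2], [0, -2, 3, 1], [0, 2, 1, -3]].
A is congruent to a diagonal matrix with 2 positive, 1 negative and 1 zero entries, so Q is indefinite.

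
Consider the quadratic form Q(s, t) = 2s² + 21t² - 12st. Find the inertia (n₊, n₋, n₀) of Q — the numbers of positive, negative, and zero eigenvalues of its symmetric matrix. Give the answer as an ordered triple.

(2, 0, 0)

The associated matrix is A = [[2, -6], [-6, 21]].
Congruent diagonalization of A (simultaneous row and column reduction) yields pivots 2, 3.
That gives 2 positive pivots.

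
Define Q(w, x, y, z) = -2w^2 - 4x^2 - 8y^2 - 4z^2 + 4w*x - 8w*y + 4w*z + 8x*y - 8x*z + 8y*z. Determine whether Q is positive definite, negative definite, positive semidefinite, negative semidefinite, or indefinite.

The associated matrix is A = [[-2, 2, -4, 2], [2, -4, 4, -4], [-4, 4, -8, 4], [2, -4, 4, -4]].
Congruent diagonalization of A (simultaneous row and column reduction) yields pivots -2, -2, 0, 0.
Counting signs: 2 negative, 2 zero.
Hence Q is negative semidefinite.

negative semidefinite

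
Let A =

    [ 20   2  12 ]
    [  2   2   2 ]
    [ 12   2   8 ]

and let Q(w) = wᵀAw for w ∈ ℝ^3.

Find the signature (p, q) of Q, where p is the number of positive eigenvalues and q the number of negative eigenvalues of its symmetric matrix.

(3, 0)

Row-reducing A symmetrically gives the diagonal entries 20, 9/5, 4/9.
Counting signs: 3 positive.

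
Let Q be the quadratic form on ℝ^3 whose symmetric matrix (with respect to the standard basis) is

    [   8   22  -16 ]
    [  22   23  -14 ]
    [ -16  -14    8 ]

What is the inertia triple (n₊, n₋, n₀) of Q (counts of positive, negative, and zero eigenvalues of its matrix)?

Applying the same elementary operations to the rows and columns of A produces a congruent diagonal matrix with entries 8, -75/2, 0.
Counting signs: 1 positive, 1 negative, 1 zero.

(1, 1, 1)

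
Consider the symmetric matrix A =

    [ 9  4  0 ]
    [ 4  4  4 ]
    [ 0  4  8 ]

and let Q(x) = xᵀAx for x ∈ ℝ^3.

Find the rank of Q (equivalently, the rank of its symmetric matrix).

Congruent diagonalization of A (simultaneous row and column reduction) yields pivots 9, 20/9, 4/5.
That gives 3 positive pivots.
The rank is the number of nonzero pivots: 3.

3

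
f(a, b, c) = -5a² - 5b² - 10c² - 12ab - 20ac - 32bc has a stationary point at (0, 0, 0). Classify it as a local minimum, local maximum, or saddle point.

saddle point

The Hessian at the origin is H = [[-10, -12, -20], [-12, -10, -32], [-20, -32, -20]].
Row-reducing H symmetrically gives the diagonal entries -10, 22/5, 60/11.
That gives 2 positive, 1 negative pivots.
H is indefinite, so the origin is a saddle point.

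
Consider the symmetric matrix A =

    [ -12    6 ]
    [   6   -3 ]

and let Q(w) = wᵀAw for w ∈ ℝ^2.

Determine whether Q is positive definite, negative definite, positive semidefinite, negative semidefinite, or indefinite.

For the 2×2 matrix [[-12, 6], [6, -3]]: det = -12·-3 − (6)² = 0, trace = -15.
det = 0 so one eigenvalue is zero; the form is semidefinite with the sign of the trace.

negative semidefinite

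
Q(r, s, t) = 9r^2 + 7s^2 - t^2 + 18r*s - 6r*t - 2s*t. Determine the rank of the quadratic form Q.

2

The symmetric matrix is A = [[9, 9, -3], [9, 7, -1], [-3, -1, -1]].
Symmetric row and column elimination reduces A to a congruent diagonal form with pivots 9, -2, 0.
Counting signs: 1 positive, 1 negative, 1 zero.
The rank is the number of nonzero pivots: 2.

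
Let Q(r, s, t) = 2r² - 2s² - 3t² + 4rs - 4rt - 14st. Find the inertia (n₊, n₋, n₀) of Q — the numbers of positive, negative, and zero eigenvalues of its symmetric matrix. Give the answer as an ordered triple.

(2, 1, 0)

The symmetric matrix is A = [[2, 2, -2], [2, -2, -7], [-2, -7, -3]].
Symmetric row and column elimination reduces A to a congruent diagonal form with pivots 2, -4, 5/4.
So there are 2 positive, 1 negative pivots.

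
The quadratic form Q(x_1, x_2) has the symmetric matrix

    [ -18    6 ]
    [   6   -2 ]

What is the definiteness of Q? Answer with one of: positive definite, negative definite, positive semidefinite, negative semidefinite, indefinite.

negative semidefinite

For the 2×2 matrix [[-18, 6], [6, -2]]: det = -18·-2 − (6)² = 0, trace = -20.
det = 0 so one eigenvalue is zero; the form is semidefinite with the sign of the trace.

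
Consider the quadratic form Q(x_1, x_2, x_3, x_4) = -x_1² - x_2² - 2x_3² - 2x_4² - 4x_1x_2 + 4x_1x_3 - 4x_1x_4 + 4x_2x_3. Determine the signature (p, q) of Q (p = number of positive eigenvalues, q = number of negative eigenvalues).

The associated matrix is A = [[-1, -2, 2, -2], [-2, -1, 2, 0], [2, 2, -2, 0], [-2, 0, 0, -2]].
Applying the same elementary operations to the rows and columns of A produces a congruent diagonal matrix with entries -1, 3, 2/3, -6.
That gives 2 positive, 2 negative pivots.

(2, 2)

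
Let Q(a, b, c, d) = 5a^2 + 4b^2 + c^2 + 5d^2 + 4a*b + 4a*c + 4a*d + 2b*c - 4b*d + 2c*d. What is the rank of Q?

4

Write A = [[5, 2, 2, 2], [2, 4, 1, -2], [2, 1, 1, 1], [2, -2, 1, 5]].
Applying the same elementary operations to the rows and columns of A produces a congruent diagonal matrix with entries 5, 16/5, 3/16, 1.
Counting signs: 4 positive.
The rank is the number of nonzero pivots: 4.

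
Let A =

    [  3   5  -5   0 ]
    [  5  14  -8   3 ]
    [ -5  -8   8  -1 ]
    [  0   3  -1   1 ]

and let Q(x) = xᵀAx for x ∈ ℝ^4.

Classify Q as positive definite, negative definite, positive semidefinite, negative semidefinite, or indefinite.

indefinite

Symmetric row and column elimination reduces A to a congruent diagonal form with pivots 3, 17/3, -6/17, 10/3.
Counting signs: 3 positive, 1 negative.
Hence Q is indefinite.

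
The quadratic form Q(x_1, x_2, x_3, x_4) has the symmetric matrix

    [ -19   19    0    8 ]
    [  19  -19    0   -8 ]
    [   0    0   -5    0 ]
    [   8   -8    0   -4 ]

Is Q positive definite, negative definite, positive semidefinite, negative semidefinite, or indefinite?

negative semidefinite

Applying the same elementary operations to the rows and columns of A produces a congruent diagonal matrix with entries -19, 0, -5, -12/19.
That gives 3 negative, 1 zero pivots.
Hence Q is negative semidefinite.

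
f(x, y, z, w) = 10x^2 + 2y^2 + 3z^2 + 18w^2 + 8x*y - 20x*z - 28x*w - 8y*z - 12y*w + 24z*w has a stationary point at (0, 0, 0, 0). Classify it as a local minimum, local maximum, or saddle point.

saddle point

The Hessian at the origin is H = [[20, 8, -20, -28], [8, 4, -8, -12], [-20, -8, 6, 24], [-28, -12, 24, 36]].
An LDLᵀ factorisation of H has diagonal entries 20, 4/5, -14, -20/7.
That gives 2 positive, 2 negative pivots.
H is indefinite, so the origin is a saddle point.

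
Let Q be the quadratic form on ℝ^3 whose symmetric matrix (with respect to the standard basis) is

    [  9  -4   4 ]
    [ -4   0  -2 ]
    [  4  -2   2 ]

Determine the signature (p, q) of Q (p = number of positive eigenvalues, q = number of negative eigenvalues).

(2, 1)

Symmetric row and column elimination reduces A to a congruent diagonal form with pivots 9, -16/9, 1/4.
That gives 2 positive, 1 negative pivots.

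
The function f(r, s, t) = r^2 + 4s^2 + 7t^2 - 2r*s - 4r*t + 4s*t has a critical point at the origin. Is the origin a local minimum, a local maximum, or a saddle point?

The Hessian at the origin is H = [[2, -2, -4], [-2, 8, 4], [-4, 4, 14]].
Congruent diagonalization of H (simultaneous row and column reduction) yields pivots 2, 6, 6.
Counting signs: 3 positive.
H is positive definite, so the origin is a strict local minimum.

local minimum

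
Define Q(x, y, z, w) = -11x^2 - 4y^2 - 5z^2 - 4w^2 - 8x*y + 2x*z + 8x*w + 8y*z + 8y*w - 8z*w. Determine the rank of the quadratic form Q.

3

The symmetric matrix is A = [[-11, -4, 1, 4], [-4, -4, 4, 4], [1, 4, -5, -4], [4, 4, -4, -4]].
Congruent diagonalization of A (simultaneous row and column reduction) yields pivots -11, -28/11, 2/7, 0.
Counting signs: 1 positive, 2 negative, 1 zero.
The rank is the number of nonzero pivots: 3.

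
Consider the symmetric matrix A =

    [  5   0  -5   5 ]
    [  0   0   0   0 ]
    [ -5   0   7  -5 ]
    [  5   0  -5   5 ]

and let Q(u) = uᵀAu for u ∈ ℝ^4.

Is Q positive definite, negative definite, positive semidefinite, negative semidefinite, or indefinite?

positive semidefinite

Symmetric row and column elimination reduces A to a congruent diagonal form with pivots 5, 0, 2, 0.
So there are 2 positive, 2 zero pivots.
Hence Q is positive semidefinite.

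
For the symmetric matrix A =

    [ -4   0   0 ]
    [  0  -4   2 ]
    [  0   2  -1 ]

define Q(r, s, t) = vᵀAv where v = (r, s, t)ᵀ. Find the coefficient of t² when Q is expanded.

The coefficient of t² is the diagonal entry A[3,3] = -1.

-1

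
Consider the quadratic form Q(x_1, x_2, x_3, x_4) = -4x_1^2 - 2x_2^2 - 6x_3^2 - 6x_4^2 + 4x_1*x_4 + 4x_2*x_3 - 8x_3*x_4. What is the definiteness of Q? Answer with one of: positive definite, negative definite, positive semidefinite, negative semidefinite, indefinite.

The symmetric matrix of Q is A = [[-4, 0, 0, 2], [0, -2, 2, 0], [0, 2, -6, -4], [2, 0, -4, -6]].
Leading principal minors: Δ_1 = -4, Δ_2 = 8, Δ_3 = -32, Δ_4 = 32.
The signs alternate starting with Δ_1 < 0, so by Sylvester's criterion Q is negative definite.

negative definite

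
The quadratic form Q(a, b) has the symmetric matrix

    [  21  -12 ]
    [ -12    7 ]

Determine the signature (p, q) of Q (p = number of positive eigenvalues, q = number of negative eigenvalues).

Congruent diagonalization of A (simultaneous row and column reduction) yields pivots 21, 1/7.
Counting signs: 2 positive.

(2, 0)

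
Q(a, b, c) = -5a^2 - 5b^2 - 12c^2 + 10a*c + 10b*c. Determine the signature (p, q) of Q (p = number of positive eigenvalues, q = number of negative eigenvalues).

(0, 3)

The associated matrix is A = [[-5, 0, 5], [0, -5, 5], [5, 5, -12]].
Row-reducing A symmetrically gives the diagonal entries -5, -5, -2.
So there are 3 negative pivots.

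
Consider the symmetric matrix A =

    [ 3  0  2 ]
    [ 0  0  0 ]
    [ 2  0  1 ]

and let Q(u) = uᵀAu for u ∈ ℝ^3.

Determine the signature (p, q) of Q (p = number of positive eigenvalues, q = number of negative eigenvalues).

(1, 1)

Congruent diagonalization of A (simultaneous row and column reduction) yields pivots 3, 0, -1/3.
That gives 1 positive, 1 negative, 1 zero pivots.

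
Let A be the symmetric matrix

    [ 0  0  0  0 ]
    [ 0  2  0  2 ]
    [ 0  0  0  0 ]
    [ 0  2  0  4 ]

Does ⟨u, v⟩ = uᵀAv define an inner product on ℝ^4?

Row-reducing A symmetrically gives the diagonal entries 0, 2, 0, 2.
That gives 2 positive, 2 zero pivots.
Hence Q is positive semidefinite.
⟨·,·⟩ is an inner product exactly when A is positive definite.

no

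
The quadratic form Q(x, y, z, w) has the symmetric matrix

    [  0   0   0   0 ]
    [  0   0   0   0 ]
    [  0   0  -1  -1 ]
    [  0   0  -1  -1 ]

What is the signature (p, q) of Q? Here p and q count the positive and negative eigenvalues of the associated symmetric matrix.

Symmetric row and column elimination reduces A to a congruent diagonal form with pivots 0, 0, -1, 0.
So there are 1 negative, 3 zero pivots.

(0, 1)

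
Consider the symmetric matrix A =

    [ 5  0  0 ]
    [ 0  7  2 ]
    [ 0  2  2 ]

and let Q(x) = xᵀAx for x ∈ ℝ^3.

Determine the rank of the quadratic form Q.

3

An LDLᵀ factorisation of A has diagonal entries 5, 7, 10/7.
That gives 3 positive pivots.
The rank is the number of nonzero pivots: 3.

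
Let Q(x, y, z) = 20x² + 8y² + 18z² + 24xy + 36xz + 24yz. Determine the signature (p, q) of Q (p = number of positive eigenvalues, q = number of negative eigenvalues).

The associated matrix is A = [[20, 12, 18], [12, 8, 12], [18, 12, 18]].
Congruent diagonalization of A (simultaneous row and column reduction) yields pivots 20, 4/5, 0.
That gives 2 positive, 1 zero pivots.

(2, 0)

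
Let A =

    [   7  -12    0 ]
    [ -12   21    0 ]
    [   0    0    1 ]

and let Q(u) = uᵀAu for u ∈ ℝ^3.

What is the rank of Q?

Congruent diagonalization of A (simultaneous row and column reduction) yields pivots 7, 3/7, 1.
Counting signs: 3 positive.
The rank is the number of nonzero pivots: 3.

3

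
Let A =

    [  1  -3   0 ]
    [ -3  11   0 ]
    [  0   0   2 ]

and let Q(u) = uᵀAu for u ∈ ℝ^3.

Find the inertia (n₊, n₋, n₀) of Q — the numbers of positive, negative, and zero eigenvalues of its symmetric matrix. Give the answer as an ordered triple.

(3, 0, 0)

Congruent diagonalization of A (simultaneous row and column reduction) yields pivots 1, 2, 2.
Counting signs: 3 positive.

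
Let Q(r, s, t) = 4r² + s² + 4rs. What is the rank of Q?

1

The symmetric matrix is A = [[4, 2, 0], [2, 1, 0], [0, 0, 0]].
Congruent diagonalization of A (simultaneous row and column reduction) yields pivots 4, 0, 0.
So there are 1 positive, 2 zero pivots.
The rank is the number of nonzero pivots: 1.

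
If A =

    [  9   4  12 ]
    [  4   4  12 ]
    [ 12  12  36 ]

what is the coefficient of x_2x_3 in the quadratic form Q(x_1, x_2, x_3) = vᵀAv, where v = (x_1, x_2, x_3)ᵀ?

The coefficient of x_2x_3 is A[2,3] + A[3,2] = 2·12 = 24.

24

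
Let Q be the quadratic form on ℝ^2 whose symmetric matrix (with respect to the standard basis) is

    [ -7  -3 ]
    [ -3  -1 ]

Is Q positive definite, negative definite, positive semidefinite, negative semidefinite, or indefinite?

Symmetric row and column elimination reduces A to a congruent diagonal form with pivots -7, 2/7.
So there are 1 positive, 1 negative pivots.
Hence Q is indefinite.

indefinite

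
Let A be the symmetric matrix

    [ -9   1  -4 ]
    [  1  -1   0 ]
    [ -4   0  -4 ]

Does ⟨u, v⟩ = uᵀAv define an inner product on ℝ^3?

Symmetric row and column elimination reduces A to a congruent diagonal form with pivots -9, -8/9, -2.
That gives 3 negative pivots.
Hence Q is negative definite.
⟨·,·⟩ is an inner product exactly when A is positive definite.

no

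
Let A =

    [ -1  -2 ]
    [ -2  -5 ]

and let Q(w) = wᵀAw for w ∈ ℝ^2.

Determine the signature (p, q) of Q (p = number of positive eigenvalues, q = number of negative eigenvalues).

Applying the same elementary operations to the rows and columns of A produces a congruent diagonal matrix with entries -1, -1.
Counting signs: 2 negative.

(0, 2)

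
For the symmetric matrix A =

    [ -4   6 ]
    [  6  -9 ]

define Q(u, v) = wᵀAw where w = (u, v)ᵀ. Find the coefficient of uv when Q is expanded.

The coefficient of uv is A[1,2] + A[2,1] = 2·6 = 12.

12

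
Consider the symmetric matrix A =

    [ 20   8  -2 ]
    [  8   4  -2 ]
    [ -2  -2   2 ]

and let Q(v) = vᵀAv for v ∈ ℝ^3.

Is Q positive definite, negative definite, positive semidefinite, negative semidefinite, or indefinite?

positive semidefinite

Congruent diagonalization of A (simultaneous row and column reduction) yields pivots 20, 4/5, 0.
That gives 2 positive, 1 zero pivots.
Hence Q is positive semidefinite.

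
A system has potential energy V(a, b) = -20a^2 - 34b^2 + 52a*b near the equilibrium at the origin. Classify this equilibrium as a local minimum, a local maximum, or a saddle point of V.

local maximum

The Hessian at the origin is H = [[-40, 52], [52, -68]].
det H = -40·-68 − (52)² = 16 > 0 and H[1,1] = -40 < 0, so H is negative definite.
Therefore the origin is a local maximum.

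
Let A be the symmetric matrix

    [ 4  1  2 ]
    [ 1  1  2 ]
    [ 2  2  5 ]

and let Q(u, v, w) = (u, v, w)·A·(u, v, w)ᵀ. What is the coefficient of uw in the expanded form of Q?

4

The coefficient of uw is A[1,3] + A[3,1] = 2·2 = 4.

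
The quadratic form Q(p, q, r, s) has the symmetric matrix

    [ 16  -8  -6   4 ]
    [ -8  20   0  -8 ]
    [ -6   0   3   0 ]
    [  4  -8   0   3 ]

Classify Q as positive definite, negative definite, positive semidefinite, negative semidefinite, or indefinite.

Applying the same elementary operations to the rows and columns of A produces a congruent diagonal matrix with entries 16, 16, 3/16, -1.
Counting signs: 3 positive, 1 negative.
Hence Q is indefinite.

indefinite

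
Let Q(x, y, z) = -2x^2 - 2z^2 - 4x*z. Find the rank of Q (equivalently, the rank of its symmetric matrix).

Write A = [[-2, 0, -2], [0, 0, 0], [-2, 0, -2]].
Congruent diagonalization of A (simultaneous row and column reduction) yields pivots -2, 0, 0.
So there are 1 negative, 2 zero pivots.
The rank is the number of nonzero pivots: 1.

1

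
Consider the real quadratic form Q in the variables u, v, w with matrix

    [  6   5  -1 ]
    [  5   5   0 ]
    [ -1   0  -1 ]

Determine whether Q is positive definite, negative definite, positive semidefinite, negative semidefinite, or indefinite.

Row-reducing A symmetrically gives the diagonal entries 6, 5/6, -2.
Counting signs: 2 positive, 1 negative.
Hence Q is indefinite.

indefinite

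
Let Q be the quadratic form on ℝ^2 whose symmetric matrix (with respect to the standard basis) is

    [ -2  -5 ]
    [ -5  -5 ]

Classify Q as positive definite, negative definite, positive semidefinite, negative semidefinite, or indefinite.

For the 2×2 matrix [[-2, -5], [-5, -5]]: det = -2·-5 − (-5)² = -15, trace = -7.
det < 0 so the eigenvalues have opposite signs; the form is indefinite.

indefinite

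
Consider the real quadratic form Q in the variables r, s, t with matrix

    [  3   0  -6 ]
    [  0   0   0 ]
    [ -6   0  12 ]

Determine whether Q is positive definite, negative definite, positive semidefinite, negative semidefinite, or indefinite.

positive semidefinite

Applying the same elementary operations to the rows and columns of A produces a congruent diagonal matrix with entries 3, 0, 0.
So there are 1 positive, 2 zero pivots.
Hence Q is positive semidefinite.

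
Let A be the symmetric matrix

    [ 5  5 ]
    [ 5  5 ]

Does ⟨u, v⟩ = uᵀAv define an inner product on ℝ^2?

no

Symmetric row and column elimination reduces A to a congruent diagonal form with pivots 5, 0.
So there are 1 positive, 1 zero pivots.
Hence Q is positive semidefinite.
⟨·,·⟩ is an inner product exactly when A is positive definite.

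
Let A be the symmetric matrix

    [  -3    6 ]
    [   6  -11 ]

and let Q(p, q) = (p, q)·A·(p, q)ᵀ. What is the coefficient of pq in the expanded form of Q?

The coefficient of pq is A[1,2] + A[2,1] = 2·6 = 12.

12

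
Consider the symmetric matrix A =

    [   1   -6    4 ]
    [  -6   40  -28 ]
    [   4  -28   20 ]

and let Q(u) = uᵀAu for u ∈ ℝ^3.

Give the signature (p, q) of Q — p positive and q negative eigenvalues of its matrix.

Applying the same elementary operations to the rows and columns of A produces a congruent diagonal matrix with entries 1, 4, 0.
That gives 2 positive, 1 zero pivots.

(2, 0)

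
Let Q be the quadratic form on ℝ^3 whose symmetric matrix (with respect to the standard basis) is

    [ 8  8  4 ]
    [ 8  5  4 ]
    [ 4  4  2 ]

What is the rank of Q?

2

Congruent diagonalization of A (simultaneous row and column reduction) yields pivots 8, -3, 0.
Counting signs: 1 positive, 1 negative, 1 zero.
The rank is the number of nonzero pivots: 2.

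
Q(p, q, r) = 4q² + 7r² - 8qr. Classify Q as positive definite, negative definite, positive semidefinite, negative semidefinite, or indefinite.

positive semidefinite

The associated matrix is A = [[0, 0, 0], [0, 4, -4], [0, -4, 7]].
Congruent diagonalization of A (simultaneous row and column reduction) yields pivots 0, 4, 3.
Counting signs: 2 positive, 1 zero.
Hence Q is positive semidefinite.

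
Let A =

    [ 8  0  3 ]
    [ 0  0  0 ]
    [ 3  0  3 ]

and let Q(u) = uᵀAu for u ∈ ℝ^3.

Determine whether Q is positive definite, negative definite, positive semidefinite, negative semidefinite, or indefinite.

positive semidefinite

Symmetric row and column elimination reduces A to a congruent diagonal form with pivots 8, 0, 15/8.
So there are 2 positive, 1 zero pivots.
Hence Q is positive semidefinite.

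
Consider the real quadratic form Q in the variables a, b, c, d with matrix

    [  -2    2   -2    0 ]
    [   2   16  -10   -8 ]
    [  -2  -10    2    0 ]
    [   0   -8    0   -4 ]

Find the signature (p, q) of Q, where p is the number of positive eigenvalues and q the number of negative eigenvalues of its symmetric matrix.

(1, 3)

An LDLᵀ factorisation of A has diagonal entries -2, 18, -4, -4/9.
Counting signs: 1 positive, 3 negative.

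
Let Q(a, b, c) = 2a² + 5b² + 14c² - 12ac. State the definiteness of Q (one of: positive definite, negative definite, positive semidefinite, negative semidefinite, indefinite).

indefinite

The associated matrix is A = [[2, 0, -6], [0, 5, 0], [-6, 0, 14]].
Row-reducing A symmetrically gives the diagonal entries 2, 5, -4.
That gives 2 positive, 1 negative pivots.
Hence Q is indefinite.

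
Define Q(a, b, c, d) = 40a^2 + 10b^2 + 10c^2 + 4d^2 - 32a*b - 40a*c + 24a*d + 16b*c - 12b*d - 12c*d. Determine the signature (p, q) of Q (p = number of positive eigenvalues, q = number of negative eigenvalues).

(2, 0)

The associated matrix is A = [[40, -16, -20, 12], [-16, 10, 8, -6], [-20, 8, 10, -6], [12, -6, -6, 4]].
Symmetric row and column elimination reduces A to a congruent diagonal form with pivots 40, 18/5, 0, 0.
That gives 2 positive, 2 zero pivots.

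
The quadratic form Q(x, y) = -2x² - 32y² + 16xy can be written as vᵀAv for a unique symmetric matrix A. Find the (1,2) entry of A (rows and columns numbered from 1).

8

The coefficient of x·y in Q is 16. For a symmetric A this equals A[1,2] + A[2,1] = 2·A[1,2].
So A[1,2] = 16/2 = 8.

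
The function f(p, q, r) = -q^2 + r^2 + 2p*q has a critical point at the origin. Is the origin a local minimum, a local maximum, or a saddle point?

The Hessian at the origin is H = [[0, 2, 0], [2, -2, 0], [0, 0, 2]].
H is indefinite, so the origin is a saddle point.

saddle point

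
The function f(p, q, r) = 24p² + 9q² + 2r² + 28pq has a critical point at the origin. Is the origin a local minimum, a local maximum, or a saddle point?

local minimum

The Hessian at the origin is H = [[48, 28, 0], [28, 18, 0], [0, 0, 4]].
Symmetric row and column elimination reduces H to a congruent diagonal form with pivots 48, 5/3, 4.
So there are 3 positive pivots.
H is positive definite, so the origin is a strict local minimum.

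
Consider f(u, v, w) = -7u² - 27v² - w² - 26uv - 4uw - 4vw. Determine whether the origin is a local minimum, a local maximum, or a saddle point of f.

The Hessian at the origin is H = [[-14, -26, -4], [-26, -54, -4], [-4, -4, -2]].
Row-reducing H symmetrically gives the diagonal entries -14, -40/7, 6/5.
So there are 1 positive, 2 negative pivots.
H is indefinite, so the origin is a saddle point.

saddle point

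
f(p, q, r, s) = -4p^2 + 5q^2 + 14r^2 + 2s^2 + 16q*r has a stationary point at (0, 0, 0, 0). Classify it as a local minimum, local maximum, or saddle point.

The Hessian at the origin is H = [[-8, 0, 0, 0], [0, 10, 16, 0], [0, 16, 28, 0], [0, 0, 0, 4]].
Row-reducing H symmetrically gives the diagonal entries -8, 10, 12/5, 4.
So there are 3 positive, 1 negative pivots.
H is indefinite, so the origin is a saddle point.

saddle point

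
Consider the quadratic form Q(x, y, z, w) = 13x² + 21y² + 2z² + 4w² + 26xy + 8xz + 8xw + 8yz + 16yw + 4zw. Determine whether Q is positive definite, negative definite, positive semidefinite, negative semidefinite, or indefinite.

positive semidefinite

Write A = [[13, 13, 4, 4], [13, 21, 4, 8], [4, 4, 2, 2], [4, 8, 2, 4]].
Row-reducing A symmetrically gives the diagonal entries 13, 8, 10/13, 0.
Counting signs: 3 positive, 1 zero.
Hence Q is positive semidefinite.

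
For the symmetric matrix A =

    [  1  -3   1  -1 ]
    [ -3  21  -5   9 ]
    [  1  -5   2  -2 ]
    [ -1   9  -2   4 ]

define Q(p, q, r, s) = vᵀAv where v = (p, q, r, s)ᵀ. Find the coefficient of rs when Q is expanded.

-4

The coefficient of rs is A[3,4] + A[4,3] = 2·(-2) = -4.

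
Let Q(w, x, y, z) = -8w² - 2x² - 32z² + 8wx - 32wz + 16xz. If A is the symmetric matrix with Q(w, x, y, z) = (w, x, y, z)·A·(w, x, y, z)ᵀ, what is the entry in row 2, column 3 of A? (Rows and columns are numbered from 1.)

0

The coefficient of x·y in Q is 0. For a symmetric A this equals A[2,3] + A[3,2] = 2·A[2,3].
So A[2,3] = 0/2 = 0.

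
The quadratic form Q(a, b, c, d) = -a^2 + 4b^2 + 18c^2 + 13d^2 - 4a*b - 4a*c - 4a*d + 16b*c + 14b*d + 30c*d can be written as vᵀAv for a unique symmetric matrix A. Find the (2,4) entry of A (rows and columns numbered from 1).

7

The coefficient of b·d in Q is 14. For a symmetric A this equals A[2,4] + A[4,2] = 2·A[2,4].
So A[2,4] = 14/2 = 7.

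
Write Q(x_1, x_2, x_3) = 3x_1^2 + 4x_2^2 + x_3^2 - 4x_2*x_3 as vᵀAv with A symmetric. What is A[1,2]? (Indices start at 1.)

The coefficient of x_1·x_2 in Q is 0. For a symmetric A this equals A[1,2] + A[2,1] = 2·A[1,2].
So A[1,2] = 0/2 = 0.

0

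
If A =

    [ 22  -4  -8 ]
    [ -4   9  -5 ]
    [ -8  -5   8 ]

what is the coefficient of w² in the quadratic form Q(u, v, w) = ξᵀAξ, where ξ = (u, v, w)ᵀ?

8

The coefficient of w² is the diagonal entry A[3,3] = 8.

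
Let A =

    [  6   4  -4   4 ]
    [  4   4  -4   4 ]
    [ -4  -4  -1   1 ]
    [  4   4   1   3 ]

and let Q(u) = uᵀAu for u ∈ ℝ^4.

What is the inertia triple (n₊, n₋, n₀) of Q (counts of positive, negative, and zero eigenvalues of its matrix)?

(3, 1, 0)

Row-reducing A symmetrically gives the diagonal entries 6, 4/3, -5, 4.
Counting signs: 3 positive, 1 negative.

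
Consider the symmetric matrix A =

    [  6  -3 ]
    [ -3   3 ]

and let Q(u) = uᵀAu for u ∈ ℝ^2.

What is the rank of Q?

2

Congruent diagonalization of A (simultaneous row and column reduction) yields pivots 6, 3/2.
So there are 2 positive pivots.
The rank is the number of nonzero pivots: 2.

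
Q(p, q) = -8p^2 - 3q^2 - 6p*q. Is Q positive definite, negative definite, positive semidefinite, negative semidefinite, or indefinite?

negative definite

The associated matrix is A = [[-8, -3], [-3, -3]].
Congruent diagonalization of A (simultaneous row and column reduction) yields pivots -8, -15/8.
So there are 2 negative pivots.
Hence Q is negative definite.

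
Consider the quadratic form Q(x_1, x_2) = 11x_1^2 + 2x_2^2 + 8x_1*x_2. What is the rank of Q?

2

Write A = [[11, 4], [4, 2]].
Row-reducing A symmetrically gives the diagonal entries 11, 6/11.
That gives 2 positive pivots.
The rank is the number of nonzero pivots: 2.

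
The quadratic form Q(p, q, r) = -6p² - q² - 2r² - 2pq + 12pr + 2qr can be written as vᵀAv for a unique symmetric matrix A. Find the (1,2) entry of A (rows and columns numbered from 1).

The coefficient of p·q in Q is -2. For a symmetric A this equals A[1,2] + A[2,1] = 2·A[1,2].
So A[1,2] = -2/2 = -1.

-1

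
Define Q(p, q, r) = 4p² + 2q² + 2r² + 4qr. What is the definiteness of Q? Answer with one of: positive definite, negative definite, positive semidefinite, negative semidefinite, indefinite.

positive semidefinite

The associated matrix is A = [[4, 0, 0], [0, 2, 2], [0, 2, 2]].
Symmetric row and column elimination reduces A to a congruent diagonal form with pivots 4, 2, 0.
So there are 2 positive, 1 zero pivots.
Hence Q is positive semidefinite.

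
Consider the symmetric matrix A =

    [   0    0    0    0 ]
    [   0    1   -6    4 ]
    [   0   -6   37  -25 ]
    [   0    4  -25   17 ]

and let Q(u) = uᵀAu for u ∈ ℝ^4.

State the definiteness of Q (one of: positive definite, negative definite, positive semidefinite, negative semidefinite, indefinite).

positive semidefinite

Applying the same elementary operations to the rows and columns of A produces a congruent diagonal matrix with entries 0, 1, 1, 0.
That gives 2 positive, 2 zero pivots.
Hence Q is positive semidefinite.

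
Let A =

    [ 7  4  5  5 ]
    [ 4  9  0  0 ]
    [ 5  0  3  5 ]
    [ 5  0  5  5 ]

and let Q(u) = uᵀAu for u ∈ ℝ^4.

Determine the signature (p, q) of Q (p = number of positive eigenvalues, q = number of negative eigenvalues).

(3, 1)

Congruent diagonalization of A (simultaneous row and column reduction) yields pivots 7, 47/7, -84/47, 5/21.
Counting signs: 3 positive, 1 negative.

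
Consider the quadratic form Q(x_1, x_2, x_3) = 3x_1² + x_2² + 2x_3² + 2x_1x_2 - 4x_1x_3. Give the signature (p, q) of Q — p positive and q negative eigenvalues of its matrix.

The symmetric matrix is A = [[3, 1, -2], [1, 1, 0], [-2, 0, 2]].
Symmetric row and column elimination reduces A to a congruent diagonal form with pivots 3, 2/3, 0.
That gives 2 positive, 1 zero pivots.

(2, 0)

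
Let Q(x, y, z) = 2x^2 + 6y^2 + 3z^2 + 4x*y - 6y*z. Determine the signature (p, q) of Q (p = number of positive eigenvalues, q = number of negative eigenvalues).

The associated matrix is A = [[2, 2, 0], [2, 6, -3], [0, -3, 3]].
Symmetric row and column elimination reduces A to a congruent diagonal form with pivots 2, 4, 3/4.
Counting signs: 3 positive.

(3, 0)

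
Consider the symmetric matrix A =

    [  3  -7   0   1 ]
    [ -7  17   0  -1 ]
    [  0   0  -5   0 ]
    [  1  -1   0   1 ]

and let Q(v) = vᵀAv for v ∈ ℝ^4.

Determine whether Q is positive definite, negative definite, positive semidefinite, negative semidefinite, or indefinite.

Congruent diagonalization of A (simultaneous row and column reduction) yields pivots 3, 2/3, -5, -2.
Counting signs: 2 positive, 2 negative.
Hence Q is indefinite.

indefinite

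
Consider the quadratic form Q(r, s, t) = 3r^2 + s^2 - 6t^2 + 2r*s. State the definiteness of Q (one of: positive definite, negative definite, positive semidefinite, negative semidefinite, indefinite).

indefinite

Write A = [[3, 1, 0], [1, 1, 0], [0, 0, -6]].
Congruent diagonalization of A (simultaneous row and column reduction) yields pivots 3, 2/3, -6.
So there are 2 positive, 1 negative pivots.
Hence Q is indefinite.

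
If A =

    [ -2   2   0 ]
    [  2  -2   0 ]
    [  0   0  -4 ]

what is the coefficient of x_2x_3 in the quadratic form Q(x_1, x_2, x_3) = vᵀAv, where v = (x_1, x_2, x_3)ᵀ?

The coefficient of x_2x_3 is A[2,3] + A[3,2] = 2·0 = 0.

0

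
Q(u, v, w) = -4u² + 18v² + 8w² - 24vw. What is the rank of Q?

The symmetric matrix is A = [[-4, 0, 0], [0, 18, -12], [0, -12, 8]].
Congruent diagonalization of A (simultaneous row and column reduction) yields pivots -4, 18, 0.
That gives 1 positive, 1 negative, 1 zero pivots.
The rank is the number of nonzero pivots: 2.

2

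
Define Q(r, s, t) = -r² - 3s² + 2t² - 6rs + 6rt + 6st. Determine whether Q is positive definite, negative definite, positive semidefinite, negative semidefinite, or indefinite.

indefinite

Write A = [[-1, -3, 3], [-3, -3, 3], [3, 3, 2]].
Applying the same elementary operations to the rows and columns of A produces a congruent diagonal matrix with entries -1, 6, 5.
So there are 2 positive, 1 negative pivots.
Hence Q is indefinite.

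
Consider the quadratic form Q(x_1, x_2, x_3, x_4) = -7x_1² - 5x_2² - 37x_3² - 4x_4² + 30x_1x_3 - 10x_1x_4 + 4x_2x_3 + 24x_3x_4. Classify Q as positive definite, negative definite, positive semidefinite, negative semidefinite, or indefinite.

negative definite

The symmetric matrix of Q is A = [[-7, 0, 15, -5], [0, -5, 2, 0], [15, 2, -37, 12], [-5, 0, 12, -4]].
Leading principal minors: Δ_1 = -7, Δ_2 = 35, Δ_3 = -142, Δ_4 = 3.
The signs alternate starting with Δ_1 < 0, so by Sylvester's criterion Q is negative definite.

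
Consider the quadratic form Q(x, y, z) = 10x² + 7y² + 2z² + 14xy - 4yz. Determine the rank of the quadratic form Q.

The symmetric matrix is A = [[10, 7, 0], [7, 7, -2], [0, -2, 2]].
An LDLᵀ factorisation of A has diagonal entries 10, 21/10, 2/21.
Counting signs: 3 positive.
The rank is the number of nonzero pivots: 3.

3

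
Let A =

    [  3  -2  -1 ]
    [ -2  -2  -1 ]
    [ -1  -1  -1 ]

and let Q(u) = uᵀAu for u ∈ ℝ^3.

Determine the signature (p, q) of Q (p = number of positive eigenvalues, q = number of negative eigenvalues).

(1, 2)

Applying the same elementary operations to the rows and columns of A produces a congruent diagonal matrix with entries 3, -10/3, -1/2.
That gives 1 positive, 2 negative pivots.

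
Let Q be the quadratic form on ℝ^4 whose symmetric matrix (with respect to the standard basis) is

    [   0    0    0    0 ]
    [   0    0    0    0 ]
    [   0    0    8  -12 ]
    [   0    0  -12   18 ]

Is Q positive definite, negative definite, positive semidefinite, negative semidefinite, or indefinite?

Symmetric row and column elimination reduces A to a congruent diagonal form with pivots 0, 0, 8, 0.
That gives 1 positive, 3 zero pivots.
Hence Q is positive semidefinite.

positive semidefinite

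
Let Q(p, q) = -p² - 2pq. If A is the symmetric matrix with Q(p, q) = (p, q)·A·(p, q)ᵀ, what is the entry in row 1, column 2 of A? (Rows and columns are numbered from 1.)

-1

The coefficient of p·q in Q is -2. For a symmetric A this equals A[1,2] + A[2,1] = 2·A[1,2].
So A[1,2] = -2/2 = -1.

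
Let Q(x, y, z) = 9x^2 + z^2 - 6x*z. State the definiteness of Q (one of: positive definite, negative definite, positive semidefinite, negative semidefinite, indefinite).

positive semidefinite

Write A = [[9, 0, -3], [0, 0, 0], [-3, 0, 1]].
Row-reducing A symmetrically gives the diagonal entries 9, 0, 0.
So there are 1 positive, 2 zero pivots.
Hence Q is positive semidefinite.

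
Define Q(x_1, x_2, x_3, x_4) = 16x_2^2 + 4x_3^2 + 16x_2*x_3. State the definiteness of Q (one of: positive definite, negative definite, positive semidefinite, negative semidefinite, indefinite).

positive semidefinite

The associated matrix is A = [[0, 0, 0, 0], [0, 16, 8, 0], [0, 8, 4, 0], [0, 0, 0, 0]].
Congruent diagonalization of A (simultaneous row and column reduction) yields pivots 0, 16, 0, 0.
So there are 1 positive, 3 zero pivots.
Hence Q is positive semidefinite.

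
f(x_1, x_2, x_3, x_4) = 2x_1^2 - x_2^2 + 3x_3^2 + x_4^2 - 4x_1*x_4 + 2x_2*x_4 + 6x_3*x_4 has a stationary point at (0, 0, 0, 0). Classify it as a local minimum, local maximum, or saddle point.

saddle point

The Hessian at the origin is H = [[4, 0, 0, -4], [0, -2, 0, 2], [0, 0, 6, 6], [-4, 2, 6, 2]].
An LDLᵀ factorisation of H has diagonal entries 4, -2, 6, -6.
Counting signs: 2 positive, 2 negative.
H is indefinite, so the origin is a saddle point.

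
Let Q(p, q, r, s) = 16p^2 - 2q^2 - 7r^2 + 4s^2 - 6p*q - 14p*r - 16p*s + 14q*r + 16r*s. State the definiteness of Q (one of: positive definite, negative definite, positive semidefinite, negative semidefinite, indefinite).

indefinite

The symmetric matrix is A = [[16, -3, -7, -8], [-3, -2, 7, 0], [-7, 7, -7, 8], [-8, 0, 8, 4]].
Applying the same elementary operations to the rows and columns of A produces a congruent diagonal matrix with entries 16, -41/16, 105/41, 12/35.
Counting signs: 3 positive, 1 negative.
Hence Q is indefinite.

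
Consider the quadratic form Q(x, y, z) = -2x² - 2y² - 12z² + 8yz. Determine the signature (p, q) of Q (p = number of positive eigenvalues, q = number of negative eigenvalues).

The symmetric matrix is A = [[-2, 0, 0], [0, -2, 4], [0, 4, -12]].
Congruent diagonalization of A (simultaneous row and column reduction) yields pivots -2, -2, -4.
Counting signs: 3 negative.

(0, 3)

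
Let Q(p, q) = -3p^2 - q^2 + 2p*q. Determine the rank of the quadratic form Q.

2

Write A = [[-3, 1], [1, -1]].
Applying the same elementary operations to the rows and columns of A produces a congruent diagonal matrix with entries -3, -2/3.
So there are 2 negative pivots.
The rank is the number of nonzero pivots: 2.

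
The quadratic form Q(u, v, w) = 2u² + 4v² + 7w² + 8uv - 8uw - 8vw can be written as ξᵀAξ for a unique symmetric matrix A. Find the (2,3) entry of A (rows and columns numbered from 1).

The coefficient of v·w in Q is -8. For a symmetric A this equals A[2,3] + A[3,2] = 2·A[2,3].
So A[2,3] = -8/2 = -4.

-4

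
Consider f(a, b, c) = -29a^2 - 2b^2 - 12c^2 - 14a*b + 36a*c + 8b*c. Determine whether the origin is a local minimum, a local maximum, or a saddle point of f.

local maximum

The Hessian at the origin is H = [[-58, -14, 36], [-14, -4, 8], [36, 8, -24]].
Row-reducing H symmetrically gives the diagonal entries -58, -18/29, -8/9.
That gives 3 negative pivots.
H is negative definite, so the origin is a strict local maximum.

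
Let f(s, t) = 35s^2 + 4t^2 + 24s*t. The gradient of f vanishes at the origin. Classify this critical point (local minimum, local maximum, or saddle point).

The Hessian at the origin is H = [[70, 24], [24, 8]].
det H = 70·8 − (24)² = -16 < 0, so H is indefinite.
Therefore the origin is a saddle point.

saddle point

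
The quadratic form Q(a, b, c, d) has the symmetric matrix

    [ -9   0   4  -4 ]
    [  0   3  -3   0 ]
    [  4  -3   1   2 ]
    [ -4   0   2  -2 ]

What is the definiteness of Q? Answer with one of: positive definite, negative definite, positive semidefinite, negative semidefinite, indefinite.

indefinite

Row-reducing A symmetrically gives the diagonal entries -9, 3, -2/9, 0.
So there are 1 positive, 2 negative, 1 zero pivots.
Hence Q is indefinite.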